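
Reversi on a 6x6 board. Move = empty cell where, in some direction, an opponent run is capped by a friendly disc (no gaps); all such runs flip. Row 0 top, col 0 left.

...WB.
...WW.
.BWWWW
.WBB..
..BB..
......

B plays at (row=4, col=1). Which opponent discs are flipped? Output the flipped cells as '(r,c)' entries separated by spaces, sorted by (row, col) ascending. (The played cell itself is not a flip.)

Answer: (3,1)

Derivation:
Dir NW: first cell '.' (not opp) -> no flip
Dir N: opp run (3,1) capped by B -> flip
Dir NE: first cell 'B' (not opp) -> no flip
Dir W: first cell '.' (not opp) -> no flip
Dir E: first cell 'B' (not opp) -> no flip
Dir SW: first cell '.' (not opp) -> no flip
Dir S: first cell '.' (not opp) -> no flip
Dir SE: first cell '.' (not opp) -> no flip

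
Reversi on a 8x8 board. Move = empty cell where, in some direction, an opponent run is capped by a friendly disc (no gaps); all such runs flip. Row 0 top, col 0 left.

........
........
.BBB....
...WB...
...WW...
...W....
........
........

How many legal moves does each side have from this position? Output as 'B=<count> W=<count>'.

Answer: B=5 W=5

Derivation:
-- B to move --
(2,4): no bracket -> illegal
(3,2): flips 1 -> legal
(3,5): no bracket -> illegal
(4,2): no bracket -> illegal
(4,5): no bracket -> illegal
(5,2): flips 1 -> legal
(5,4): flips 1 -> legal
(5,5): flips 2 -> legal
(6,2): no bracket -> illegal
(6,3): flips 3 -> legal
(6,4): no bracket -> illegal
B mobility = 5
-- W to move --
(1,0): no bracket -> illegal
(1,1): flips 1 -> legal
(1,2): no bracket -> illegal
(1,3): flips 1 -> legal
(1,4): no bracket -> illegal
(2,0): no bracket -> illegal
(2,4): flips 1 -> legal
(2,5): flips 1 -> legal
(3,0): no bracket -> illegal
(3,1): no bracket -> illegal
(3,2): no bracket -> illegal
(3,5): flips 1 -> legal
(4,5): no bracket -> illegal
W mobility = 5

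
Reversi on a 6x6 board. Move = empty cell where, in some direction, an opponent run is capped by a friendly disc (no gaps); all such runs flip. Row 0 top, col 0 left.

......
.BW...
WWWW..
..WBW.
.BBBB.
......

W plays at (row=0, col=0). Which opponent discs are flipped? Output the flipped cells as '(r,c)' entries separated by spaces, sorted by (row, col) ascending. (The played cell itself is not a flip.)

Dir NW: edge -> no flip
Dir N: edge -> no flip
Dir NE: edge -> no flip
Dir W: edge -> no flip
Dir E: first cell '.' (not opp) -> no flip
Dir SW: edge -> no flip
Dir S: first cell '.' (not opp) -> no flip
Dir SE: opp run (1,1) capped by W -> flip

Answer: (1,1)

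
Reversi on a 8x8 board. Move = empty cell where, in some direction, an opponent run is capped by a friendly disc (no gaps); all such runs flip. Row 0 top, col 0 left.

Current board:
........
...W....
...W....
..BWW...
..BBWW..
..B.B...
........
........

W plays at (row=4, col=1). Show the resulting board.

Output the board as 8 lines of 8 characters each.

Answer: ........
...W....
...W....
..WWW...
.WWWWW..
..B.B...
........
........

Derivation:
Place W at (4,1); scan 8 dirs for brackets.
Dir NW: first cell '.' (not opp) -> no flip
Dir N: first cell '.' (not opp) -> no flip
Dir NE: opp run (3,2) capped by W -> flip
Dir W: first cell '.' (not opp) -> no flip
Dir E: opp run (4,2) (4,3) capped by W -> flip
Dir SW: first cell '.' (not opp) -> no flip
Dir S: first cell '.' (not opp) -> no flip
Dir SE: opp run (5,2), next='.' -> no flip
All flips: (3,2) (4,2) (4,3)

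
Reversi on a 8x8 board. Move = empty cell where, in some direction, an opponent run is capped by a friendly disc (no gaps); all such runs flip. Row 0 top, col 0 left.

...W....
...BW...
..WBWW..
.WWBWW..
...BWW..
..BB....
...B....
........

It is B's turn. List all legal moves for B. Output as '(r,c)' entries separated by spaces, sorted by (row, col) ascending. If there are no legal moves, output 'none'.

Answer: (0,5) (1,1) (1,5) (1,6) (2,1) (2,6) (3,0) (3,6) (4,0) (4,1) (4,6) (5,5) (5,6)

Derivation:
(0,2): no bracket -> illegal
(0,4): no bracket -> illegal
(0,5): flips 1 -> legal
(1,1): flips 1 -> legal
(1,2): no bracket -> illegal
(1,5): flips 2 -> legal
(1,6): flips 2 -> legal
(2,0): no bracket -> illegal
(2,1): flips 2 -> legal
(2,6): flips 4 -> legal
(3,0): flips 2 -> legal
(3,6): flips 2 -> legal
(4,0): flips 2 -> legal
(4,1): flips 1 -> legal
(4,2): no bracket -> illegal
(4,6): flips 4 -> legal
(5,4): no bracket -> illegal
(5,5): flips 1 -> legal
(5,6): flips 2 -> legal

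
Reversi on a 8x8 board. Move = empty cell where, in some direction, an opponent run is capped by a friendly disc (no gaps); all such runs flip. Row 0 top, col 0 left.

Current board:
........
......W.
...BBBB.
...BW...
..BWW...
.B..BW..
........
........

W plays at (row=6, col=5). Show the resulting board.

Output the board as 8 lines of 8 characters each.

Answer: ........
......W.
...BBBB.
...BW...
..BWW...
.B..WW..
.....W..
........

Derivation:
Place W at (6,5); scan 8 dirs for brackets.
Dir NW: opp run (5,4) capped by W -> flip
Dir N: first cell 'W' (not opp) -> no flip
Dir NE: first cell '.' (not opp) -> no flip
Dir W: first cell '.' (not opp) -> no flip
Dir E: first cell '.' (not opp) -> no flip
Dir SW: first cell '.' (not opp) -> no flip
Dir S: first cell '.' (not opp) -> no flip
Dir SE: first cell '.' (not opp) -> no flip
All flips: (5,4)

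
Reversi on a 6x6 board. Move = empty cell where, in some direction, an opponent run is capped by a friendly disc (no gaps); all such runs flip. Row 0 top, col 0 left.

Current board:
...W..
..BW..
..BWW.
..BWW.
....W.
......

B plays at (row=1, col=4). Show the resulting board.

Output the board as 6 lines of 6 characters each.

Place B at (1,4); scan 8 dirs for brackets.
Dir NW: opp run (0,3), next=edge -> no flip
Dir N: first cell '.' (not opp) -> no flip
Dir NE: first cell '.' (not opp) -> no flip
Dir W: opp run (1,3) capped by B -> flip
Dir E: first cell '.' (not opp) -> no flip
Dir SW: opp run (2,3) capped by B -> flip
Dir S: opp run (2,4) (3,4) (4,4), next='.' -> no flip
Dir SE: first cell '.' (not opp) -> no flip
All flips: (1,3) (2,3)

Answer: ...W..
..BBB.
..BBW.
..BWW.
....W.
......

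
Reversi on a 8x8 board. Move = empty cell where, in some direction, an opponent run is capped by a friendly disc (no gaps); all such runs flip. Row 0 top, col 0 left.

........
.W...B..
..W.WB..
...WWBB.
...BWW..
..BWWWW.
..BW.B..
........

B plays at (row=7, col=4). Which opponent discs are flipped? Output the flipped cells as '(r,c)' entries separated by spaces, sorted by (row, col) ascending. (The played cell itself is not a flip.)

Answer: (6,3)

Derivation:
Dir NW: opp run (6,3) capped by B -> flip
Dir N: first cell '.' (not opp) -> no flip
Dir NE: first cell 'B' (not opp) -> no flip
Dir W: first cell '.' (not opp) -> no flip
Dir E: first cell '.' (not opp) -> no flip
Dir SW: edge -> no flip
Dir S: edge -> no flip
Dir SE: edge -> no flip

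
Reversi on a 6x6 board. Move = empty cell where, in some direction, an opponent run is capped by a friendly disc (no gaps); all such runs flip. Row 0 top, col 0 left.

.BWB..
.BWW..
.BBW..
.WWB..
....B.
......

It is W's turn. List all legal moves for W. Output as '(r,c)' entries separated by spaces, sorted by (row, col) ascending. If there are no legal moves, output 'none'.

(0,0): flips 1 -> legal
(0,4): flips 1 -> legal
(1,0): flips 2 -> legal
(1,4): no bracket -> illegal
(2,0): flips 3 -> legal
(2,4): no bracket -> illegal
(3,0): flips 1 -> legal
(3,4): flips 1 -> legal
(3,5): no bracket -> illegal
(4,2): no bracket -> illegal
(4,3): flips 1 -> legal
(4,5): no bracket -> illegal
(5,3): no bracket -> illegal
(5,4): no bracket -> illegal
(5,5): no bracket -> illegal

Answer: (0,0) (0,4) (1,0) (2,0) (3,0) (3,4) (4,3)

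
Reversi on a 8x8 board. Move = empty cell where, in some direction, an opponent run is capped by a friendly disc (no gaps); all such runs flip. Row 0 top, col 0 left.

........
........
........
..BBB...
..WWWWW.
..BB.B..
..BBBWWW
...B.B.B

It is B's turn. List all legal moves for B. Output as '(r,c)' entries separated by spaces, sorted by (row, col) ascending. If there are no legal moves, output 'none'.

Answer: (3,1) (3,5) (3,7) (5,1) (5,4) (5,6) (5,7)

Derivation:
(3,1): flips 1 -> legal
(3,5): flips 2 -> legal
(3,6): no bracket -> illegal
(3,7): flips 1 -> legal
(4,1): no bracket -> illegal
(4,7): no bracket -> illegal
(5,1): flips 1 -> legal
(5,4): flips 2 -> legal
(5,6): flips 1 -> legal
(5,7): flips 2 -> legal
(7,4): no bracket -> illegal
(7,6): no bracket -> illegal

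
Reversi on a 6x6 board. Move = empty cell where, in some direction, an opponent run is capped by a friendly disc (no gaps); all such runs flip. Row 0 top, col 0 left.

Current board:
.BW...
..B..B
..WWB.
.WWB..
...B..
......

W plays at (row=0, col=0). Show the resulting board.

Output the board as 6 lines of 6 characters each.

Answer: WWW...
..B..B
..WWB.
.WWB..
...B..
......

Derivation:
Place W at (0,0); scan 8 dirs for brackets.
Dir NW: edge -> no flip
Dir N: edge -> no flip
Dir NE: edge -> no flip
Dir W: edge -> no flip
Dir E: opp run (0,1) capped by W -> flip
Dir SW: edge -> no flip
Dir S: first cell '.' (not opp) -> no flip
Dir SE: first cell '.' (not opp) -> no flip
All flips: (0,1)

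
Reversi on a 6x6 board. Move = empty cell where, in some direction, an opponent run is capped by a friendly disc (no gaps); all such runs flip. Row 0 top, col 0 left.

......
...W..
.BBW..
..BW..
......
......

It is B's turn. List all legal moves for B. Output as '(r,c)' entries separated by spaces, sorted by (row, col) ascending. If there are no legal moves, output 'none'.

(0,2): no bracket -> illegal
(0,3): no bracket -> illegal
(0,4): flips 1 -> legal
(1,2): no bracket -> illegal
(1,4): flips 1 -> legal
(2,4): flips 1 -> legal
(3,4): flips 1 -> legal
(4,2): no bracket -> illegal
(4,3): no bracket -> illegal
(4,4): flips 1 -> legal

Answer: (0,4) (1,4) (2,4) (3,4) (4,4)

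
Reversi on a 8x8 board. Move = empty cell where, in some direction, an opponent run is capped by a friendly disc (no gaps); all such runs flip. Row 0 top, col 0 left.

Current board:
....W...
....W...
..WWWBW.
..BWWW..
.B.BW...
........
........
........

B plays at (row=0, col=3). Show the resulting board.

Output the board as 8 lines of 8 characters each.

Answer: ...BW...
....B...
..WWWBW.
..BWWW..
.B.BW...
........
........
........

Derivation:
Place B at (0,3); scan 8 dirs for brackets.
Dir NW: edge -> no flip
Dir N: edge -> no flip
Dir NE: edge -> no flip
Dir W: first cell '.' (not opp) -> no flip
Dir E: opp run (0,4), next='.' -> no flip
Dir SW: first cell '.' (not opp) -> no flip
Dir S: first cell '.' (not opp) -> no flip
Dir SE: opp run (1,4) capped by B -> flip
All flips: (1,4)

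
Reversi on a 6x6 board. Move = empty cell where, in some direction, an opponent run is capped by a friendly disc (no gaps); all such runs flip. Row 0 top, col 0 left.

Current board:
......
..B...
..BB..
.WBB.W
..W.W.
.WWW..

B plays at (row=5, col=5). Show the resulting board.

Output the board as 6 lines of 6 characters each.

Answer: ......
..B...
..BB..
.WBB.W
..W.B.
.WWW.B

Derivation:
Place B at (5,5); scan 8 dirs for brackets.
Dir NW: opp run (4,4) capped by B -> flip
Dir N: first cell '.' (not opp) -> no flip
Dir NE: edge -> no flip
Dir W: first cell '.' (not opp) -> no flip
Dir E: edge -> no flip
Dir SW: edge -> no flip
Dir S: edge -> no flip
Dir SE: edge -> no flip
All flips: (4,4)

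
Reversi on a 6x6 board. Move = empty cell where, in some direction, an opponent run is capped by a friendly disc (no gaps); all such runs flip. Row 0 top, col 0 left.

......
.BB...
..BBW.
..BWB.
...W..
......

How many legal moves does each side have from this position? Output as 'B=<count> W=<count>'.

Answer: B=6 W=7

Derivation:
-- B to move --
(1,3): no bracket -> illegal
(1,4): flips 1 -> legal
(1,5): no bracket -> illegal
(2,5): flips 1 -> legal
(3,5): no bracket -> illegal
(4,2): no bracket -> illegal
(4,4): flips 1 -> legal
(5,2): flips 1 -> legal
(5,3): flips 2 -> legal
(5,4): flips 1 -> legal
B mobility = 6
-- W to move --
(0,0): flips 2 -> legal
(0,1): no bracket -> illegal
(0,2): no bracket -> illegal
(0,3): no bracket -> illegal
(1,0): no bracket -> illegal
(1,3): flips 1 -> legal
(1,4): no bracket -> illegal
(2,0): no bracket -> illegal
(2,1): flips 3 -> legal
(2,5): flips 1 -> legal
(3,1): flips 1 -> legal
(3,5): flips 1 -> legal
(4,1): no bracket -> illegal
(4,2): no bracket -> illegal
(4,4): flips 1 -> legal
(4,5): no bracket -> illegal
W mobility = 7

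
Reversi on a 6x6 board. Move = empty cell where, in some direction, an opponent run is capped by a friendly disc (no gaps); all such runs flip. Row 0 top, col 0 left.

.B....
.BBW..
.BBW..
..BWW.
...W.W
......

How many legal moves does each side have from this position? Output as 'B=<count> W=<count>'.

-- B to move --
(0,2): no bracket -> illegal
(0,3): no bracket -> illegal
(0,4): flips 1 -> legal
(1,4): flips 2 -> legal
(2,4): flips 1 -> legal
(2,5): no bracket -> illegal
(3,5): flips 2 -> legal
(4,2): no bracket -> illegal
(4,4): flips 1 -> legal
(5,2): no bracket -> illegal
(5,3): no bracket -> illegal
(5,4): flips 1 -> legal
(5,5): no bracket -> illegal
B mobility = 6
-- W to move --
(0,0): flips 2 -> legal
(0,2): no bracket -> illegal
(0,3): no bracket -> illegal
(1,0): flips 4 -> legal
(2,0): flips 2 -> legal
(3,0): no bracket -> illegal
(3,1): flips 2 -> legal
(4,1): flips 1 -> legal
(4,2): no bracket -> illegal
W mobility = 5

Answer: B=6 W=5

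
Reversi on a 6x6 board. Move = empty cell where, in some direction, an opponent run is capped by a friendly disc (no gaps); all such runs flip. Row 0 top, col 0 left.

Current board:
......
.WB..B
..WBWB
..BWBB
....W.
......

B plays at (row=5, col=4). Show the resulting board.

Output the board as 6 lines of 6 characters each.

Answer: ......
.WB..B
..WBWB
..BWBB
....B.
....B.

Derivation:
Place B at (5,4); scan 8 dirs for brackets.
Dir NW: first cell '.' (not opp) -> no flip
Dir N: opp run (4,4) capped by B -> flip
Dir NE: first cell '.' (not opp) -> no flip
Dir W: first cell '.' (not opp) -> no flip
Dir E: first cell '.' (not opp) -> no flip
Dir SW: edge -> no flip
Dir S: edge -> no flip
Dir SE: edge -> no flip
All flips: (4,4)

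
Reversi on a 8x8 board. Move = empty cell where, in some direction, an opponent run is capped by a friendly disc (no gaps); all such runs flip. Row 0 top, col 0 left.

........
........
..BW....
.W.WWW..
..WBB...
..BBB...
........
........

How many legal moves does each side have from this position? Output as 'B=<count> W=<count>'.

Answer: B=8 W=9

Derivation:
-- B to move --
(1,2): no bracket -> illegal
(1,3): flips 2 -> legal
(1,4): no bracket -> illegal
(2,0): flips 2 -> legal
(2,1): no bracket -> illegal
(2,4): flips 2 -> legal
(2,5): flips 1 -> legal
(2,6): flips 1 -> legal
(3,0): no bracket -> illegal
(3,2): flips 1 -> legal
(3,6): no bracket -> illegal
(4,0): flips 1 -> legal
(4,1): flips 1 -> legal
(4,5): no bracket -> illegal
(4,6): no bracket -> illegal
(5,1): no bracket -> illegal
B mobility = 8
-- W to move --
(1,1): flips 1 -> legal
(1,2): no bracket -> illegal
(1,3): flips 1 -> legal
(2,1): flips 1 -> legal
(3,2): no bracket -> illegal
(4,1): no bracket -> illegal
(4,5): flips 2 -> legal
(5,1): no bracket -> illegal
(5,5): flips 1 -> legal
(6,1): flips 2 -> legal
(6,2): flips 3 -> legal
(6,3): flips 2 -> legal
(6,4): flips 3 -> legal
(6,5): no bracket -> illegal
W mobility = 9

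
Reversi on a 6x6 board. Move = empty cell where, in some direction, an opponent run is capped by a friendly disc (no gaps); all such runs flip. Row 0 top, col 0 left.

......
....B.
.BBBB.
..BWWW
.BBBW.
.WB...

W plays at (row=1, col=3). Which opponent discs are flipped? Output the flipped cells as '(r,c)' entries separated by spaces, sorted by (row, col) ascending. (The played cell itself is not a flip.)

Dir NW: first cell '.' (not opp) -> no flip
Dir N: first cell '.' (not opp) -> no flip
Dir NE: first cell '.' (not opp) -> no flip
Dir W: first cell '.' (not opp) -> no flip
Dir E: opp run (1,4), next='.' -> no flip
Dir SW: opp run (2,2), next='.' -> no flip
Dir S: opp run (2,3) capped by W -> flip
Dir SE: opp run (2,4) capped by W -> flip

Answer: (2,3) (2,4)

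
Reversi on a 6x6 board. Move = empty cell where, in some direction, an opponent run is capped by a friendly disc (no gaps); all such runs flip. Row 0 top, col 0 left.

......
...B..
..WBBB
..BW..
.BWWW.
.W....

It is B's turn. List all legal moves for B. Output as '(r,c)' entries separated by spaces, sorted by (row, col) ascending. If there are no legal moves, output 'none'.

(1,1): no bracket -> illegal
(1,2): flips 1 -> legal
(2,1): flips 1 -> legal
(3,1): flips 1 -> legal
(3,4): flips 1 -> legal
(3,5): no bracket -> illegal
(4,0): no bracket -> illegal
(4,5): flips 3 -> legal
(5,0): no bracket -> illegal
(5,2): flips 1 -> legal
(5,3): flips 2 -> legal
(5,4): flips 1 -> legal
(5,5): no bracket -> illegal

Answer: (1,2) (2,1) (3,1) (3,4) (4,5) (5,2) (5,3) (5,4)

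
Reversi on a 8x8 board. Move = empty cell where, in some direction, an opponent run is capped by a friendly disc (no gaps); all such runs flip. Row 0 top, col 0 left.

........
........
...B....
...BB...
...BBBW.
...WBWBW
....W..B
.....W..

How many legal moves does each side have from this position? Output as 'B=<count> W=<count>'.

-- B to move --
(3,5): no bracket -> illegal
(3,6): flips 1 -> legal
(3,7): no bracket -> illegal
(4,2): no bracket -> illegal
(4,7): flips 2 -> legal
(5,2): flips 1 -> legal
(6,2): flips 1 -> legal
(6,3): flips 1 -> legal
(6,5): flips 1 -> legal
(6,6): flips 1 -> legal
(7,3): no bracket -> illegal
(7,4): flips 1 -> legal
(7,6): no bracket -> illegal
B mobility = 8
-- W to move --
(1,2): no bracket -> illegal
(1,3): flips 3 -> legal
(1,4): no bracket -> illegal
(2,2): flips 2 -> legal
(2,4): flips 3 -> legal
(2,5): no bracket -> illegal
(3,2): no bracket -> illegal
(3,5): flips 2 -> legal
(3,6): no bracket -> illegal
(4,2): flips 3 -> legal
(4,7): no bracket -> illegal
(5,2): no bracket -> illegal
(6,3): no bracket -> illegal
(6,5): no bracket -> illegal
(6,6): flips 1 -> legal
(7,6): no bracket -> illegal
(7,7): flips 1 -> legal
W mobility = 7

Answer: B=8 W=7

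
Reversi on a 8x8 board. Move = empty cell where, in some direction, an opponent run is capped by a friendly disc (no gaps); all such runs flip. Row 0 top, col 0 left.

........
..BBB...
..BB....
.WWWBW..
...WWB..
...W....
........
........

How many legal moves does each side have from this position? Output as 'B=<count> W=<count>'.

Answer: B=10 W=9

Derivation:
-- B to move --
(2,0): no bracket -> illegal
(2,1): no bracket -> illegal
(2,4): no bracket -> illegal
(2,5): flips 1 -> legal
(2,6): no bracket -> illegal
(3,0): flips 3 -> legal
(3,6): flips 1 -> legal
(4,0): flips 1 -> legal
(4,1): flips 1 -> legal
(4,2): flips 3 -> legal
(4,6): no bracket -> illegal
(5,2): flips 1 -> legal
(5,4): flips 1 -> legal
(5,5): flips 2 -> legal
(6,2): no bracket -> illegal
(6,3): flips 3 -> legal
(6,4): no bracket -> illegal
B mobility = 10
-- W to move --
(0,1): no bracket -> illegal
(0,2): flips 2 -> legal
(0,3): flips 2 -> legal
(0,4): flips 2 -> legal
(0,5): flips 2 -> legal
(1,1): flips 1 -> legal
(1,5): no bracket -> illegal
(2,1): no bracket -> illegal
(2,4): flips 1 -> legal
(2,5): flips 1 -> legal
(3,6): no bracket -> illegal
(4,6): flips 1 -> legal
(5,4): no bracket -> illegal
(5,5): flips 1 -> legal
(5,6): no bracket -> illegal
W mobility = 9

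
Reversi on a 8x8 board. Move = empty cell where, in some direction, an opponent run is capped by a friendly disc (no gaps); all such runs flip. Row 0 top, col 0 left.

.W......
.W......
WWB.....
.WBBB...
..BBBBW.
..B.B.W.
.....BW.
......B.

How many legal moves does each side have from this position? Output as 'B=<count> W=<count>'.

Answer: B=7 W=8

Derivation:
-- B to move --
(0,0): flips 1 -> legal
(0,2): no bracket -> illegal
(1,0): flips 1 -> legal
(1,2): no bracket -> illegal
(3,0): flips 1 -> legal
(3,5): no bracket -> illegal
(3,6): flips 3 -> legal
(3,7): no bracket -> illegal
(4,0): flips 1 -> legal
(4,1): no bracket -> illegal
(4,7): flips 2 -> legal
(5,5): no bracket -> illegal
(5,7): no bracket -> illegal
(6,7): flips 2 -> legal
(7,5): no bracket -> illegal
(7,7): no bracket -> illegal
B mobility = 7
-- W to move --
(1,2): no bracket -> illegal
(1,3): flips 1 -> legal
(2,3): flips 3 -> legal
(2,4): no bracket -> illegal
(2,5): no bracket -> illegal
(3,5): flips 3 -> legal
(3,6): no bracket -> illegal
(4,1): flips 4 -> legal
(5,1): no bracket -> illegal
(5,3): flips 1 -> legal
(5,5): flips 3 -> legal
(6,1): no bracket -> illegal
(6,2): no bracket -> illegal
(6,3): no bracket -> illegal
(6,4): flips 1 -> legal
(6,7): no bracket -> illegal
(7,4): flips 1 -> legal
(7,5): no bracket -> illegal
(7,7): no bracket -> illegal
W mobility = 8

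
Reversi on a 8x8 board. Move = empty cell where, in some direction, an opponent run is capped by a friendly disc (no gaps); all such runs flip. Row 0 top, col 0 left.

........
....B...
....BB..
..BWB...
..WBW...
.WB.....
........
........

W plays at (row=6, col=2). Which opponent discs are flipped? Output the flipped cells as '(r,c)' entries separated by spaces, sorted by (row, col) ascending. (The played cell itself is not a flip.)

Dir NW: first cell 'W' (not opp) -> no flip
Dir N: opp run (5,2) capped by W -> flip
Dir NE: first cell '.' (not opp) -> no flip
Dir W: first cell '.' (not opp) -> no flip
Dir E: first cell '.' (not opp) -> no flip
Dir SW: first cell '.' (not opp) -> no flip
Dir S: first cell '.' (not opp) -> no flip
Dir SE: first cell '.' (not opp) -> no flip

Answer: (5,2)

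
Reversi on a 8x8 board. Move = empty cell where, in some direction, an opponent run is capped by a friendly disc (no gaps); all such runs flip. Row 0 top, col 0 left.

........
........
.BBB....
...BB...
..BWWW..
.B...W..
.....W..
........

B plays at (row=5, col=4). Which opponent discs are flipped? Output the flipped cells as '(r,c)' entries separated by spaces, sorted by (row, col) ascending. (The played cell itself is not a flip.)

Dir NW: opp run (4,3), next='.' -> no flip
Dir N: opp run (4,4) capped by B -> flip
Dir NE: opp run (4,5), next='.' -> no flip
Dir W: first cell '.' (not opp) -> no flip
Dir E: opp run (5,5), next='.' -> no flip
Dir SW: first cell '.' (not opp) -> no flip
Dir S: first cell '.' (not opp) -> no flip
Dir SE: opp run (6,5), next='.' -> no flip

Answer: (4,4)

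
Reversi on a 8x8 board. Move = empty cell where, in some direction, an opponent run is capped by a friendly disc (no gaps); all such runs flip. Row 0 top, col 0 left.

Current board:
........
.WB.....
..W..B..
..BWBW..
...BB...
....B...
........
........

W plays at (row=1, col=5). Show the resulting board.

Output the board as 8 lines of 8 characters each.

Place W at (1,5); scan 8 dirs for brackets.
Dir NW: first cell '.' (not opp) -> no flip
Dir N: first cell '.' (not opp) -> no flip
Dir NE: first cell '.' (not opp) -> no flip
Dir W: first cell '.' (not opp) -> no flip
Dir E: first cell '.' (not opp) -> no flip
Dir SW: first cell '.' (not opp) -> no flip
Dir S: opp run (2,5) capped by W -> flip
Dir SE: first cell '.' (not opp) -> no flip
All flips: (2,5)

Answer: ........
.WB..W..
..W..W..
..BWBW..
...BB...
....B...
........
........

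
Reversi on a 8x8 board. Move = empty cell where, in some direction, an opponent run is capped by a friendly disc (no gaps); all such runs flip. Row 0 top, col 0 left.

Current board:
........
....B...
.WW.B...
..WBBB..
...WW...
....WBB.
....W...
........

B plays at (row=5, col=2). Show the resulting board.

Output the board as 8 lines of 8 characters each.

Answer: ........
....B...
.WW.B...
..WBBB..
...BW...
..B.WBB.
....W...
........

Derivation:
Place B at (5,2); scan 8 dirs for brackets.
Dir NW: first cell '.' (not opp) -> no flip
Dir N: first cell '.' (not opp) -> no flip
Dir NE: opp run (4,3) capped by B -> flip
Dir W: first cell '.' (not opp) -> no flip
Dir E: first cell '.' (not opp) -> no flip
Dir SW: first cell '.' (not opp) -> no flip
Dir S: first cell '.' (not opp) -> no flip
Dir SE: first cell '.' (not opp) -> no flip
All flips: (4,3)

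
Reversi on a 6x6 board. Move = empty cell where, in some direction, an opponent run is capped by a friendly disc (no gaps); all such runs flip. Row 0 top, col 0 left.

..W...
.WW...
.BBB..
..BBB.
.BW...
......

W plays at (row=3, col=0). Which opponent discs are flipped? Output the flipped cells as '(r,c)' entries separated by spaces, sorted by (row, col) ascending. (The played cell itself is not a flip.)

Answer: (2,1)

Derivation:
Dir NW: edge -> no flip
Dir N: first cell '.' (not opp) -> no flip
Dir NE: opp run (2,1) capped by W -> flip
Dir W: edge -> no flip
Dir E: first cell '.' (not opp) -> no flip
Dir SW: edge -> no flip
Dir S: first cell '.' (not opp) -> no flip
Dir SE: opp run (4,1), next='.' -> no flip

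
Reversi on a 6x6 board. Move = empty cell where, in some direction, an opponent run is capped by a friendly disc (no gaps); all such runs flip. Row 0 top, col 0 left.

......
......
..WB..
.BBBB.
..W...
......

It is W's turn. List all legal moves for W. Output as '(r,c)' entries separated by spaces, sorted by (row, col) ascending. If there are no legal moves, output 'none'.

(1,2): no bracket -> illegal
(1,3): no bracket -> illegal
(1,4): no bracket -> illegal
(2,0): flips 1 -> legal
(2,1): no bracket -> illegal
(2,4): flips 2 -> legal
(2,5): no bracket -> illegal
(3,0): no bracket -> illegal
(3,5): no bracket -> illegal
(4,0): flips 1 -> legal
(4,1): no bracket -> illegal
(4,3): no bracket -> illegal
(4,4): flips 1 -> legal
(4,5): no bracket -> illegal

Answer: (2,0) (2,4) (4,0) (4,4)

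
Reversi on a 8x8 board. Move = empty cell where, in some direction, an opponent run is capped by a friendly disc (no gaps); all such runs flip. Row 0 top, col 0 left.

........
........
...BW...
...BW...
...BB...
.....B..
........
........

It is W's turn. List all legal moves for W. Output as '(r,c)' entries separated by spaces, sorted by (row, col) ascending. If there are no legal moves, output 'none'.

(1,2): flips 1 -> legal
(1,3): no bracket -> illegal
(1,4): no bracket -> illegal
(2,2): flips 1 -> legal
(3,2): flips 1 -> legal
(3,5): no bracket -> illegal
(4,2): flips 1 -> legal
(4,5): no bracket -> illegal
(4,6): no bracket -> illegal
(5,2): flips 1 -> legal
(5,3): no bracket -> illegal
(5,4): flips 1 -> legal
(5,6): no bracket -> illegal
(6,4): no bracket -> illegal
(6,5): no bracket -> illegal
(6,6): no bracket -> illegal

Answer: (1,2) (2,2) (3,2) (4,2) (5,2) (5,4)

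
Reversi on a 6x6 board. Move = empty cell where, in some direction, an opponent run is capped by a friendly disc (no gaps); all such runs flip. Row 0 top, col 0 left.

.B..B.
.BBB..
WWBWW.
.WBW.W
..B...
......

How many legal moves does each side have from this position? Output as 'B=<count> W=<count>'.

Answer: B=10 W=7

Derivation:
-- B to move --
(1,0): flips 1 -> legal
(1,4): flips 1 -> legal
(1,5): flips 2 -> legal
(2,5): flips 2 -> legal
(3,0): flips 2 -> legal
(3,4): flips 2 -> legal
(4,0): flips 1 -> legal
(4,1): flips 2 -> legal
(4,3): flips 2 -> legal
(4,4): flips 1 -> legal
(4,5): no bracket -> illegal
B mobility = 10
-- W to move --
(0,0): flips 2 -> legal
(0,2): flips 2 -> legal
(0,3): flips 2 -> legal
(0,5): no bracket -> illegal
(1,0): no bracket -> illegal
(1,4): no bracket -> illegal
(1,5): no bracket -> illegal
(4,1): flips 1 -> legal
(4,3): flips 1 -> legal
(5,1): flips 1 -> legal
(5,2): no bracket -> illegal
(5,3): flips 1 -> legal
W mobility = 7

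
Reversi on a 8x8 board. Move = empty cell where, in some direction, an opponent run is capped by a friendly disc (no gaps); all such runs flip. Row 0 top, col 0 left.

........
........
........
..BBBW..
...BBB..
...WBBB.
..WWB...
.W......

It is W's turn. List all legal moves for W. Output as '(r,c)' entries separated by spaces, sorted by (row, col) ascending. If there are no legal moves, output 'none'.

(2,1): no bracket -> illegal
(2,2): no bracket -> illegal
(2,3): flips 2 -> legal
(2,4): no bracket -> illegal
(2,5): no bracket -> illegal
(3,1): flips 3 -> legal
(3,6): flips 2 -> legal
(4,1): no bracket -> illegal
(4,2): no bracket -> illegal
(4,6): no bracket -> illegal
(4,7): no bracket -> illegal
(5,2): no bracket -> illegal
(5,7): flips 3 -> legal
(6,5): flips 3 -> legal
(6,6): no bracket -> illegal
(6,7): no bracket -> illegal
(7,3): no bracket -> illegal
(7,4): no bracket -> illegal
(7,5): flips 1 -> legal

Answer: (2,3) (3,1) (3,6) (5,7) (6,5) (7,5)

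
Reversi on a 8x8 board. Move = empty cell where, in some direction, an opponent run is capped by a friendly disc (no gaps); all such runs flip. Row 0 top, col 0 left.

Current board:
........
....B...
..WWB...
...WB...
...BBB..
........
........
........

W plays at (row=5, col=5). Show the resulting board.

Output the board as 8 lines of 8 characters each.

Place W at (5,5); scan 8 dirs for brackets.
Dir NW: opp run (4,4) capped by W -> flip
Dir N: opp run (4,5), next='.' -> no flip
Dir NE: first cell '.' (not opp) -> no flip
Dir W: first cell '.' (not opp) -> no flip
Dir E: first cell '.' (not opp) -> no flip
Dir SW: first cell '.' (not opp) -> no flip
Dir S: first cell '.' (not opp) -> no flip
Dir SE: first cell '.' (not opp) -> no flip
All flips: (4,4)

Answer: ........
....B...
..WWB...
...WB...
...BWB..
.....W..
........
........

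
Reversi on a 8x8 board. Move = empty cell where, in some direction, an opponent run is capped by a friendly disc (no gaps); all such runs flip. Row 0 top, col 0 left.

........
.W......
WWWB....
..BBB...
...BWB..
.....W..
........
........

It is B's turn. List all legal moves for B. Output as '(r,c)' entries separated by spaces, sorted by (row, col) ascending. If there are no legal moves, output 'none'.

Answer: (0,0) (1,0) (1,2) (5,4) (6,5) (6,6)

Derivation:
(0,0): flips 2 -> legal
(0,1): no bracket -> illegal
(0,2): no bracket -> illegal
(1,0): flips 1 -> legal
(1,2): flips 1 -> legal
(1,3): no bracket -> illegal
(3,0): no bracket -> illegal
(3,1): no bracket -> illegal
(3,5): no bracket -> illegal
(4,6): no bracket -> illegal
(5,3): no bracket -> illegal
(5,4): flips 1 -> legal
(5,6): no bracket -> illegal
(6,4): no bracket -> illegal
(6,5): flips 1 -> legal
(6,6): flips 2 -> legal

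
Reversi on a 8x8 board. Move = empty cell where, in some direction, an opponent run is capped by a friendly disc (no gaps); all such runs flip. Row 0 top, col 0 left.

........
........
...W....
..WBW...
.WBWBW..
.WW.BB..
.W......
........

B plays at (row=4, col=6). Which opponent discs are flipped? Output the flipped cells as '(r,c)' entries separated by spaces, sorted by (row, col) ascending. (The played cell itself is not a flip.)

Dir NW: first cell '.' (not opp) -> no flip
Dir N: first cell '.' (not opp) -> no flip
Dir NE: first cell '.' (not opp) -> no flip
Dir W: opp run (4,5) capped by B -> flip
Dir E: first cell '.' (not opp) -> no flip
Dir SW: first cell 'B' (not opp) -> no flip
Dir S: first cell '.' (not opp) -> no flip
Dir SE: first cell '.' (not opp) -> no flip

Answer: (4,5)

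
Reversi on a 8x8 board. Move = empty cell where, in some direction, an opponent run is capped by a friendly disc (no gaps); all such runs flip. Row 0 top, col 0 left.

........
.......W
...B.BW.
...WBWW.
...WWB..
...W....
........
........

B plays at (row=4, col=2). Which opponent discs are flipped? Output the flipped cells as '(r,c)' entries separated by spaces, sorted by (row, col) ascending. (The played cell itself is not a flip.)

Dir NW: first cell '.' (not opp) -> no flip
Dir N: first cell '.' (not opp) -> no flip
Dir NE: opp run (3,3), next='.' -> no flip
Dir W: first cell '.' (not opp) -> no flip
Dir E: opp run (4,3) (4,4) capped by B -> flip
Dir SW: first cell '.' (not opp) -> no flip
Dir S: first cell '.' (not opp) -> no flip
Dir SE: opp run (5,3), next='.' -> no flip

Answer: (4,3) (4,4)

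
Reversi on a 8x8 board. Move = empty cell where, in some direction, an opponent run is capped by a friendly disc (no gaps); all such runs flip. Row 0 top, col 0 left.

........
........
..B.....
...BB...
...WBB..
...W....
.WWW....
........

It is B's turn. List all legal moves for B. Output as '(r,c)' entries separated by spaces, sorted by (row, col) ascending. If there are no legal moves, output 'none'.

(3,2): no bracket -> illegal
(4,2): flips 1 -> legal
(5,0): no bracket -> illegal
(5,1): no bracket -> illegal
(5,2): flips 1 -> legal
(5,4): no bracket -> illegal
(6,0): no bracket -> illegal
(6,4): no bracket -> illegal
(7,0): no bracket -> illegal
(7,1): flips 2 -> legal
(7,2): no bracket -> illegal
(7,3): flips 3 -> legal
(7,4): no bracket -> illegal

Answer: (4,2) (5,2) (7,1) (7,3)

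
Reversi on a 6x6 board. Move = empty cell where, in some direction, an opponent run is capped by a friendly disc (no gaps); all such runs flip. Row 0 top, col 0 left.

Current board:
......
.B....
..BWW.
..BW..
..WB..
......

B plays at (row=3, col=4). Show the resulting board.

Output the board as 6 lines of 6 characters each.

Answer: ......
.B....
..BWW.
..BBB.
..WB..
......

Derivation:
Place B at (3,4); scan 8 dirs for brackets.
Dir NW: opp run (2,3), next='.' -> no flip
Dir N: opp run (2,4), next='.' -> no flip
Dir NE: first cell '.' (not opp) -> no flip
Dir W: opp run (3,3) capped by B -> flip
Dir E: first cell '.' (not opp) -> no flip
Dir SW: first cell 'B' (not opp) -> no flip
Dir S: first cell '.' (not opp) -> no flip
Dir SE: first cell '.' (not opp) -> no flip
All flips: (3,3)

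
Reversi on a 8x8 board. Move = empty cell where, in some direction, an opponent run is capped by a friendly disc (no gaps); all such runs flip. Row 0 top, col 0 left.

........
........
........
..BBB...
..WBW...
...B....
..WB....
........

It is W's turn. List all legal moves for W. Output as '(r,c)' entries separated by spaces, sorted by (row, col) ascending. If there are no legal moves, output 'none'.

Answer: (2,2) (2,4) (6,4)

Derivation:
(2,1): no bracket -> illegal
(2,2): flips 2 -> legal
(2,3): no bracket -> illegal
(2,4): flips 2 -> legal
(2,5): no bracket -> illegal
(3,1): no bracket -> illegal
(3,5): no bracket -> illegal
(4,1): no bracket -> illegal
(4,5): no bracket -> illegal
(5,2): no bracket -> illegal
(5,4): no bracket -> illegal
(6,4): flips 2 -> legal
(7,2): no bracket -> illegal
(7,3): no bracket -> illegal
(7,4): no bracket -> illegal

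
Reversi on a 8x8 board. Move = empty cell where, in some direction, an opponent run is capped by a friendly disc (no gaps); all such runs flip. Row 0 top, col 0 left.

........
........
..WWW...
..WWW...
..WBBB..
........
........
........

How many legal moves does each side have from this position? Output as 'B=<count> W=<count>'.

Answer: B=7 W=6

Derivation:
-- B to move --
(1,1): flips 2 -> legal
(1,2): flips 2 -> legal
(1,3): flips 2 -> legal
(1,4): flips 2 -> legal
(1,5): no bracket -> illegal
(2,1): flips 1 -> legal
(2,5): flips 1 -> legal
(3,1): no bracket -> illegal
(3,5): no bracket -> illegal
(4,1): flips 1 -> legal
(5,1): no bracket -> illegal
(5,2): no bracket -> illegal
(5,3): no bracket -> illegal
B mobility = 7
-- W to move --
(3,5): no bracket -> illegal
(3,6): no bracket -> illegal
(4,6): flips 3 -> legal
(5,2): flips 1 -> legal
(5,3): flips 1 -> legal
(5,4): flips 2 -> legal
(5,5): flips 1 -> legal
(5,6): flips 1 -> legal
W mobility = 6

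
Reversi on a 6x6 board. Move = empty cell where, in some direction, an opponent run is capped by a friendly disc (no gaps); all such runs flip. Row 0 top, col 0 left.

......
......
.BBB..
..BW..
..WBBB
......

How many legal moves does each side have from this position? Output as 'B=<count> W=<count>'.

-- B to move --
(2,4): no bracket -> illegal
(3,1): no bracket -> illegal
(3,4): flips 1 -> legal
(4,1): flips 1 -> legal
(5,1): no bracket -> illegal
(5,2): flips 1 -> legal
(5,3): no bracket -> illegal
B mobility = 3
-- W to move --
(1,0): no bracket -> illegal
(1,1): flips 1 -> legal
(1,2): flips 2 -> legal
(1,3): flips 1 -> legal
(1,4): no bracket -> illegal
(2,0): no bracket -> illegal
(2,4): no bracket -> illegal
(3,0): no bracket -> illegal
(3,1): flips 1 -> legal
(3,4): no bracket -> illegal
(3,5): no bracket -> illegal
(4,1): no bracket -> illegal
(5,2): no bracket -> illegal
(5,3): flips 1 -> legal
(5,4): no bracket -> illegal
(5,5): flips 1 -> legal
W mobility = 6

Answer: B=3 W=6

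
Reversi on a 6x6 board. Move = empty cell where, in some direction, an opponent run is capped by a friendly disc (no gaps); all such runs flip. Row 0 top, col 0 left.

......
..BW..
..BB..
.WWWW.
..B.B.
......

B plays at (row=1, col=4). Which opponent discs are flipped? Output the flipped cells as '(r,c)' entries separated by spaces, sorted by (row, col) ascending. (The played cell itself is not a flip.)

Answer: (1,3)

Derivation:
Dir NW: first cell '.' (not opp) -> no flip
Dir N: first cell '.' (not opp) -> no flip
Dir NE: first cell '.' (not opp) -> no flip
Dir W: opp run (1,3) capped by B -> flip
Dir E: first cell '.' (not opp) -> no flip
Dir SW: first cell 'B' (not opp) -> no flip
Dir S: first cell '.' (not opp) -> no flip
Dir SE: first cell '.' (not opp) -> no flip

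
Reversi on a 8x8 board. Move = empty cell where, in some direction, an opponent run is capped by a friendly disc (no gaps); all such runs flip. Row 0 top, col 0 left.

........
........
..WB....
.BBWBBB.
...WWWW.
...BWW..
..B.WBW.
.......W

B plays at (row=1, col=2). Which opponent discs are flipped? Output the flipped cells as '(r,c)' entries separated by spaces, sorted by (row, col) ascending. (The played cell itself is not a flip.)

Answer: (2,2)

Derivation:
Dir NW: first cell '.' (not opp) -> no flip
Dir N: first cell '.' (not opp) -> no flip
Dir NE: first cell '.' (not opp) -> no flip
Dir W: first cell '.' (not opp) -> no flip
Dir E: first cell '.' (not opp) -> no flip
Dir SW: first cell '.' (not opp) -> no flip
Dir S: opp run (2,2) capped by B -> flip
Dir SE: first cell 'B' (not opp) -> no flip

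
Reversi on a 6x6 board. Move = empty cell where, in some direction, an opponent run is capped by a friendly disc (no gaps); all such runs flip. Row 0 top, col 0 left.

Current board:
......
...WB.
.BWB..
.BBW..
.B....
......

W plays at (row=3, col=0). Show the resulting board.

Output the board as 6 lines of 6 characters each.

Answer: ......
...WB.
.BWB..
WWWW..
.B....
......

Derivation:
Place W at (3,0); scan 8 dirs for brackets.
Dir NW: edge -> no flip
Dir N: first cell '.' (not opp) -> no flip
Dir NE: opp run (2,1), next='.' -> no flip
Dir W: edge -> no flip
Dir E: opp run (3,1) (3,2) capped by W -> flip
Dir SW: edge -> no flip
Dir S: first cell '.' (not opp) -> no flip
Dir SE: opp run (4,1), next='.' -> no flip
All flips: (3,1) (3,2)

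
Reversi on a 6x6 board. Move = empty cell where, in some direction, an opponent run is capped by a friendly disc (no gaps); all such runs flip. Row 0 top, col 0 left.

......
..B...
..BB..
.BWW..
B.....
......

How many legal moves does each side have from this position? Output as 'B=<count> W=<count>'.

-- B to move --
(2,1): no bracket -> illegal
(2,4): no bracket -> illegal
(3,4): flips 2 -> legal
(4,1): flips 1 -> legal
(4,2): flips 1 -> legal
(4,3): flips 1 -> legal
(4,4): flips 1 -> legal
B mobility = 5
-- W to move --
(0,1): no bracket -> illegal
(0,2): flips 2 -> legal
(0,3): no bracket -> illegal
(1,1): flips 1 -> legal
(1,3): flips 1 -> legal
(1,4): flips 1 -> legal
(2,0): no bracket -> illegal
(2,1): no bracket -> illegal
(2,4): no bracket -> illegal
(3,0): flips 1 -> legal
(3,4): no bracket -> illegal
(4,1): no bracket -> illegal
(4,2): no bracket -> illegal
(5,0): no bracket -> illegal
(5,1): no bracket -> illegal
W mobility = 5

Answer: B=5 W=5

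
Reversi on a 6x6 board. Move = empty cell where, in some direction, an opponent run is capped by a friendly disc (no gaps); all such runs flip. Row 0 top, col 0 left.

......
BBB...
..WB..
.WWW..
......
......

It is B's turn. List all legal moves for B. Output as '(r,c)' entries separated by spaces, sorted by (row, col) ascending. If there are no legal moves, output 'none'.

Answer: (2,1) (4,1) (4,2) (4,3) (4,4)

Derivation:
(1,3): no bracket -> illegal
(2,0): no bracket -> illegal
(2,1): flips 1 -> legal
(2,4): no bracket -> illegal
(3,0): no bracket -> illegal
(3,4): no bracket -> illegal
(4,0): no bracket -> illegal
(4,1): flips 1 -> legal
(4,2): flips 2 -> legal
(4,3): flips 1 -> legal
(4,4): flips 2 -> legal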